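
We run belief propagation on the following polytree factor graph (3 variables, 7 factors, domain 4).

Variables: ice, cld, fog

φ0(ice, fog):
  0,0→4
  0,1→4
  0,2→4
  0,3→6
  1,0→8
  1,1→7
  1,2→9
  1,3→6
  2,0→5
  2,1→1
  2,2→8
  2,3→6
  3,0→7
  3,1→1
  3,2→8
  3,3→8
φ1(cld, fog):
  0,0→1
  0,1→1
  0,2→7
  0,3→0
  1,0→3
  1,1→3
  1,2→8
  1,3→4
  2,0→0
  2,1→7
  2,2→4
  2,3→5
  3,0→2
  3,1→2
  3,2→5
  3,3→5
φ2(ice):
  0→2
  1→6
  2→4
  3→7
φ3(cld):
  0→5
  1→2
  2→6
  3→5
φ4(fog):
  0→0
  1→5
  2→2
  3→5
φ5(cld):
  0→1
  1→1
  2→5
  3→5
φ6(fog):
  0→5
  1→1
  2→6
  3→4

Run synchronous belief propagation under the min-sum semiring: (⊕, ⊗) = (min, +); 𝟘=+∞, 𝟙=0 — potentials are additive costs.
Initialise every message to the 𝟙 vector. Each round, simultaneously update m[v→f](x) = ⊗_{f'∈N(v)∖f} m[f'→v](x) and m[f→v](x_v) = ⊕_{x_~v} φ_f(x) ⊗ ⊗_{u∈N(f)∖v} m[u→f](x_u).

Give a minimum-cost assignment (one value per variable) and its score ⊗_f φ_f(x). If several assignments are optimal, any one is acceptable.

assignment: (ice=0, cld=1, fog=0); score = 17

init: all messages = 𝟙 over 4 values
r1 m[φ0→ice] = [4, 6, 1, 1]
r1 m[φ0→fog] = [4, 1, 4, 6]
r1 m[φ1→cld] = [0, 3, 0, 2]
r1 m[φ1→fog] = [0, 1, 4, 0]
r1 m[φ2→ice] = [2, 6, 4, 7]
r1 m[φ3→cld] = [5, 2, 6, 5]
r1 m[φ4→fog] = [0, 5, 2, 5]
r1 m[φ5→cld] = [1, 1, 5, 5]
r1 m[φ6→fog] = [5, 1, 6, 4]
r1 m[ice→φ0] = [0, 0, 0, 0]
r1 m[ice→φ2] = [0, 0, 0, 0]
r1 m[cld→φ1] = [0, 0, 0, 0]
r1 m[cld→φ3] = [0, 0, 0, 0]
r1 m[cld→φ5] = [0, 0, 0, 0]
r1 m[fog→φ0] = [0, 0, 0, 0]
r1 m[fog→φ1] = [0, 0, 0, 0]
r1 m[fog→φ4] = [0, 0, 0, 0]
r1 m[fog→φ6] = [0, 0, 0, 0]
r2 m[φ0→ice] = [4, 6, 1, 1]
r2 m[φ0→fog] = [4, 1, 4, 6]
r2 m[φ1→cld] = [0, 3, 0, 2]
r2 m[φ1→fog] = [0, 1, 4, 0]
r2 m[φ2→ice] = [2, 6, 4, 7]
r2 m[φ3→cld] = [5, 2, 6, 5]
r2 m[φ4→fog] = [0, 5, 2, 5]
r2 m[φ5→cld] = [1, 1, 5, 5]
r2 m[φ6→fog] = [5, 1, 6, 4]
r2 m[ice→φ0] = [2, 6, 4, 7]
r2 m[ice→φ2] = [4, 6, 1, 1]
r2 m[cld→φ1] = [6, 3, 11, 10]
r2 m[cld→φ3] = [1, 4, 5, 7]
r2 m[cld→φ5] = [5, 5, 6, 7]
r2 m[fog→φ0] = [5, 7, 12, 9]
r2 m[fog→φ1] = [9, 7, 12, 15]
r2 m[fog→φ4] = [9, 3, 14, 10]
r2 m[fog→φ6] = [4, 7, 10, 11]
r3 m[φ0→ice] = [9, 13, 8, 8]
r3 m[φ0→fog] = [6, 5, 6, 8]
r3 m[φ1→cld] = [8, 10, 9, 9]
r3 m[φ1→fog] = [6, 6, 11, 6]
r3 m[φ2→ice] = [2, 6, 4, 7]
r3 m[φ3→cld] = [5, 2, 6, 5]
r3 m[φ4→fog] = [0, 5, 2, 5]
r3 m[φ5→cld] = [1, 1, 5, 5]
r3 m[φ6→fog] = [5, 1, 6, 4]
r3 m[ice→φ0] = [2, 6, 4, 7]
r3 m[ice→φ2] = [4, 6, 1, 1]
r3 m[cld→φ1] = [6, 3, 11, 10]
r3 m[cld→φ3] = [1, 4, 5, 7]
r3 m[cld→φ5] = [5, 5, 6, 7]
r3 m[fog→φ0] = [5, 7, 12, 9]
r3 m[fog→φ1] = [9, 7, 12, 15]
r3 m[fog→φ4] = [9, 3, 14, 10]
r3 m[fog→φ6] = [4, 7, 10, 11]
r4 m[φ0→ice] = [9, 13, 8, 8]
r4 m[φ0→fog] = [6, 5, 6, 8]
r4 m[φ1→cld] = [8, 10, 9, 9]
r4 m[φ1→fog] = [6, 6, 11, 6]
r4 m[φ2→ice] = [2, 6, 4, 7]
r4 m[φ3→cld] = [5, 2, 6, 5]
r4 m[φ4→fog] = [0, 5, 2, 5]
r4 m[φ5→cld] = [1, 1, 5, 5]
r4 m[φ6→fog] = [5, 1, 6, 4]
r4 m[ice→φ0] = [2, 6, 4, 7]
r4 m[ice→φ2] = [9, 13, 8, 8]
r4 m[cld→φ1] = [6, 3, 11, 10]
r4 m[cld→φ3] = [9, 11, 14, 14]
r4 m[cld→φ5] = [13, 12, 15, 14]
r4 m[fog→φ0] = [11, 12, 19, 15]
r4 m[fog→φ1] = [11, 11, 14, 17]
r4 m[fog→φ4] = [17, 12, 23, 18]
r4 m[fog→φ6] = [12, 16, 19, 19]
r5 m[φ0→ice] = [15, 19, 13, 13]
r5 m[φ0→fog] = [6, 5, 6, 8]
r5 m[φ1→cld] = [12, 14, 11, 13]
r5 m[φ1→fog] = [6, 6, 11, 6]
r5 m[φ2→ice] = [2, 6, 4, 7]
r5 m[φ3→cld] = [5, 2, 6, 5]
r5 m[φ4→fog] = [0, 5, 2, 5]
r5 m[φ5→cld] = [1, 1, 5, 5]
r5 m[φ6→fog] = [5, 1, 6, 4]
r5 m[ice→φ0] = [2, 6, 4, 7]
r5 m[ice→φ2] = [9, 13, 8, 8]
r5 m[cld→φ1] = [6, 3, 11, 10]
r5 m[cld→φ3] = [9, 11, 14, 14]
r5 m[cld→φ5] = [13, 12, 15, 14]
r5 m[fog→φ0] = [11, 12, 19, 15]
r5 m[fog→φ1] = [11, 11, 14, 17]
r5 m[fog→φ4] = [17, 12, 23, 18]
r5 m[fog→φ6] = [12, 16, 19, 19]
r6 m[φ0→ice] = [15, 19, 13, 13]
r6 m[φ0→fog] = [6, 5, 6, 8]
r6 m[φ1→cld] = [12, 14, 11, 13]
r6 m[φ1→fog] = [6, 6, 11, 6]
r6 m[φ2→ice] = [2, 6, 4, 7]
r6 m[φ3→cld] = [5, 2, 6, 5]
r6 m[φ4→fog] = [0, 5, 2, 5]
r6 m[φ5→cld] = [1, 1, 5, 5]
r6 m[φ6→fog] = [5, 1, 6, 4]
r6 m[ice→φ0] = [2, 6, 4, 7]
r6 m[ice→φ2] = [15, 19, 13, 13]
r6 m[cld→φ1] = [6, 3, 11, 10]
r6 m[cld→φ3] = [13, 15, 16, 18]
r6 m[cld→φ5] = [17, 16, 17, 18]
r6 m[fog→φ0] = [11, 12, 19, 15]
r6 m[fog→φ1] = [11, 11, 14, 17]
r6 m[fog→φ4] = [17, 12, 23, 18]
r6 m[fog→φ6] = [12, 16, 19, 19]
r7 m[φ0→ice] = [15, 19, 13, 13]
r7 m[φ0→fog] = [6, 5, 6, 8]
r7 m[φ1→cld] = [12, 14, 11, 13]
r7 m[φ1→fog] = [6, 6, 11, 6]
r7 m[φ2→ice] = [2, 6, 4, 7]
r7 m[φ3→cld] = [5, 2, 6, 5]
r7 m[φ4→fog] = [0, 5, 2, 5]
r7 m[φ5→cld] = [1, 1, 5, 5]
r7 m[φ6→fog] = [5, 1, 6, 4]
r7 m[ice→φ0] = [2, 6, 4, 7]
r7 m[ice→φ2] = [15, 19, 13, 13]
r7 m[cld→φ1] = [6, 3, 11, 10]
r7 m[cld→φ3] = [13, 15, 16, 18]
r7 m[cld→φ5] = [17, 16, 17, 18]
r7 m[fog→φ0] = [11, 12, 19, 15]
r7 m[fog→φ1] = [11, 11, 14, 17]
r7 m[fog→φ4] = [17, 12, 23, 18]
r7 m[fog→φ6] = [12, 16, 19, 19]
fixed point reached at round 7
traceback from ice: (ice=0, cld=1, fog=0), score=17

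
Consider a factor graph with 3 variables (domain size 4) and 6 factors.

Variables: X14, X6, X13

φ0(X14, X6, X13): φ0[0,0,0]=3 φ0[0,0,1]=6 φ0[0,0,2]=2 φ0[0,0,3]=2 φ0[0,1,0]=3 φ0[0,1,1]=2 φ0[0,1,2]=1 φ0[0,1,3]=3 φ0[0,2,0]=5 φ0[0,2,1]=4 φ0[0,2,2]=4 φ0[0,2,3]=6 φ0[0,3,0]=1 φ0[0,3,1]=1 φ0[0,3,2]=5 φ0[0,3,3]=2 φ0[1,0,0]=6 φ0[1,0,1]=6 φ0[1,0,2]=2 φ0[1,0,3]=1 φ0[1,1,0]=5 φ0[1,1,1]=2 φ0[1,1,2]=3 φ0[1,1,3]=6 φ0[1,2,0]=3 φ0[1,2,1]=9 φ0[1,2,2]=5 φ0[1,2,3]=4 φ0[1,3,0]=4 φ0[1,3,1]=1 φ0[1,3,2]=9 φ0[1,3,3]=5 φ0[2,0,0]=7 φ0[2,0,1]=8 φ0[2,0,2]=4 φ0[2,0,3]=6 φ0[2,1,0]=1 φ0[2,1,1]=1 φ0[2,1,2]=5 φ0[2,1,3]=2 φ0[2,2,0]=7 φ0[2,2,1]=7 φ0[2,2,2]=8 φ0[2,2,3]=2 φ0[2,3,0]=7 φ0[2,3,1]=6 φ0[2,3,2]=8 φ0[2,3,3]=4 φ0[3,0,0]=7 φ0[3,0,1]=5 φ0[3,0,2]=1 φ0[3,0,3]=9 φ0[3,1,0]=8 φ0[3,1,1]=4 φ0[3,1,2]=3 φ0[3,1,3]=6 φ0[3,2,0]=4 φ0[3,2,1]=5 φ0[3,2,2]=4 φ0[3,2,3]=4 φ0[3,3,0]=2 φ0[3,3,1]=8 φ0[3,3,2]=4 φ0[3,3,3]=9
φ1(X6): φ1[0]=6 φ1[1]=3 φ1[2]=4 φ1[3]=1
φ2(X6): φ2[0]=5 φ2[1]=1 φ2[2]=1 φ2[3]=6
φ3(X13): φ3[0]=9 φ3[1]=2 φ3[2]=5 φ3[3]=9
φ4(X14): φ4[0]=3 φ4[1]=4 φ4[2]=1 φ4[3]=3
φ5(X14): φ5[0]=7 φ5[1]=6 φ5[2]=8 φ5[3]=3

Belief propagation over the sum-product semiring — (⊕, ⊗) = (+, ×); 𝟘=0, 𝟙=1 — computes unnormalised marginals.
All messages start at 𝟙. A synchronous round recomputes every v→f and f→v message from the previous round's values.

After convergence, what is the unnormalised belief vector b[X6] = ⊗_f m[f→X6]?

init: all messages = 𝟙 over 4 values
r1 m[φ0→X14] = [50, 71, 83, 83]
r1 m[φ0→X6] = [75, 55, 81, 76]
r1 m[φ0→X13] = [73, 75, 68, 71]
r1 m[φ1→X6] = [6, 3, 4, 1]
r1 m[φ2→X6] = [5, 1, 1, 6]
r1 m[φ3→X13] = [9, 2, 5, 9]
r1 m[φ4→X14] = [3, 4, 1, 3]
r1 m[φ5→X14] = [7, 6, 8, 3]
r1 m[X14→φ0] = [1, 1, 1, 1]
r1 m[X14→φ4] = [1, 1, 1, 1]
r1 m[X14→φ5] = [1, 1, 1, 1]
r1 m[X6→φ0] = [1, 1, 1, 1]
r1 m[X6→φ1] = [1, 1, 1, 1]
r1 m[X6→φ2] = [1, 1, 1, 1]
r1 m[X13→φ0] = [1, 1, 1, 1]
r1 m[X13→φ3] = [1, 1, 1, 1]
r2 m[φ0→X14] = [50, 71, 83, 83]
r2 m[φ0→X6] = [75, 55, 81, 76]
r2 m[φ0→X13] = [73, 75, 68, 71]
r2 m[φ1→X6] = [6, 3, 4, 1]
r2 m[φ2→X6] = [5, 1, 1, 6]
r2 m[φ3→X13] = [9, 2, 5, 9]
r2 m[φ4→X14] = [3, 4, 1, 3]
r2 m[φ5→X14] = [7, 6, 8, 3]
r2 m[X14→φ0] = [21, 24, 8, 9]
r2 m[X14→φ4] = [350, 426, 664, 249]
r2 m[X14→φ5] = [150, 284, 83, 249]
r2 m[X6→φ0] = [30, 3, 4, 6]
r2 m[X6→φ1] = [375, 55, 81, 456]
r2 m[X6→φ2] = [450, 165, 324, 76]
r2 m[X13→φ0] = [9, 2, 5, 9]
r2 m[X13→φ3] = [73, 75, 68, 71]
r3 m[φ0→X14] = [3031, 4096, 6198, 6435]
r3 m[φ0→X6] = [6102, 5928, 7209, 6629]
r3 m[φ0→X13] = [12791, 14366, 8152, 9427]
r3 m[φ1→X6] = [6, 3, 4, 1]
r3 m[φ2→X6] = [5, 1, 1, 6]
r3 m[φ3→X13] = [9, 2, 5, 9]
r3 m[φ4→X14] = [3, 4, 1, 3]
r3 m[φ5→X14] = [7, 6, 8, 3]
r3 m[X14→φ0] = [21, 24, 8, 9]
r3 m[X14→φ4] = [350, 426, 664, 249]
r3 m[X14→φ5] = [150, 284, 83, 249]
r3 m[X6→φ0] = [30, 3, 4, 6]
r3 m[X6→φ1] = [375, 55, 81, 456]
r3 m[X6→φ2] = [450, 165, 324, 76]
r3 m[X13→φ0] = [9, 2, 5, 9]
r3 m[X13→φ3] = [73, 75, 68, 71]
r4 m[φ0→X14] = [3031, 4096, 6198, 6435]
r4 m[φ0→X6] = [6102, 5928, 7209, 6629]
r4 m[φ0→X13] = [12791, 14366, 8152, 9427]
r4 m[φ1→X6] = [6, 3, 4, 1]
r4 m[φ2→X6] = [5, 1, 1, 6]
r4 m[φ3→X13] = [9, 2, 5, 9]
r4 m[φ4→X14] = [3, 4, 1, 3]
r4 m[φ5→X14] = [7, 6, 8, 3]
r4 m[X14→φ0] = [21, 24, 8, 9]
r4 m[X14→φ4] = [21217, 24576, 49584, 19305]
r4 m[X14→φ5] = [9093, 16384, 6198, 19305]
r4 m[X6→φ0] = [30, 3, 4, 6]
r4 m[X6→φ1] = [30510, 5928, 7209, 39774]
r4 m[X6→φ2] = [36612, 17784, 28836, 6629]
r4 m[X13→φ0] = [9, 2, 5, 9]
r4 m[X13→φ3] = [12791, 14366, 8152, 9427]
r5 m[φ0→X14] = [3031, 4096, 6198, 6435]
r5 m[φ0→X6] = [6102, 5928, 7209, 6629]
r5 m[φ0→X13] = [12791, 14366, 8152, 9427]
r5 m[φ1→X6] = [6, 3, 4, 1]
r5 m[φ2→X6] = [5, 1, 1, 6]
r5 m[φ3→X13] = [9, 2, 5, 9]
r5 m[φ4→X14] = [3, 4, 1, 3]
r5 m[φ5→X14] = [7, 6, 8, 3]
r5 m[X14→φ0] = [21, 24, 8, 9]
r5 m[X14→φ4] = [21217, 24576, 49584, 19305]
r5 m[X14→φ5] = [9093, 16384, 6198, 19305]
r5 m[X6→φ0] = [30, 3, 4, 6]
r5 m[X6→φ1] = [30510, 5928, 7209, 39774]
r5 m[X6→φ2] = [36612, 17784, 28836, 6629]
r5 m[X13→φ0] = [9, 2, 5, 9]
r5 m[X13→φ3] = [12791, 14366, 8152, 9427]
fixed point reached at round 5
b[X6] = ⊗ incoming = [183060, 17784, 28836, 39774]

b[X6] = [183060, 17784, 28836, 39774]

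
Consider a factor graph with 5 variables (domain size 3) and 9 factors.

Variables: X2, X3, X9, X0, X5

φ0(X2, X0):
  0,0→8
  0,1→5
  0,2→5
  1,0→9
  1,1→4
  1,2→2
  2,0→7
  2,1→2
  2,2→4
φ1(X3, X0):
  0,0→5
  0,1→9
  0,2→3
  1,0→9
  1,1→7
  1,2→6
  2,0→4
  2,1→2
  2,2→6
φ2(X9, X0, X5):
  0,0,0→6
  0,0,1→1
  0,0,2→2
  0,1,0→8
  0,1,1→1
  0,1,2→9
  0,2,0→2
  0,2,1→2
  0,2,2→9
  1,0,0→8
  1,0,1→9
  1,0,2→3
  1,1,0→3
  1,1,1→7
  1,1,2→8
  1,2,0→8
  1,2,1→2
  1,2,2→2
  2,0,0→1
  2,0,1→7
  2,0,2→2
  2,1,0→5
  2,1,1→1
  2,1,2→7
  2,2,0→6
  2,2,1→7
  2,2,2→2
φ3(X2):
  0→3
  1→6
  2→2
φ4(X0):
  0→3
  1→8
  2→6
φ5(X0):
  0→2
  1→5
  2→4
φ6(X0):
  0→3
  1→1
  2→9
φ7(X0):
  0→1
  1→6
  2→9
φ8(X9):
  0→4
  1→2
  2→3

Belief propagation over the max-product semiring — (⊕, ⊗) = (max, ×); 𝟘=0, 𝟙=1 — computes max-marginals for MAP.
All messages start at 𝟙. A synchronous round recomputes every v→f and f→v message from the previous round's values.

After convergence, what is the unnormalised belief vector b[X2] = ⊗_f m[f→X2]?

b[X2] = [6298560, 5038848, 3359232]

init: all messages = 𝟙 over 3 values
r1 m[φ0→X2] = [8, 9, 7]
r1 m[φ0→X0] = [9, 5, 5]
r1 m[φ1→X3] = [9, 9, 6]
r1 m[φ1→X0] = [9, 9, 6]
r1 m[φ2→X9] = [9, 9, 7]
r1 m[φ2→X0] = [9, 9, 9]
r1 m[φ2→X5] = [8, 9, 9]
r1 m[φ3→X2] = [3, 6, 2]
r1 m[φ4→X0] = [3, 8, 6]
r1 m[φ5→X0] = [2, 5, 4]
r1 m[φ6→X0] = [3, 1, 9]
r1 m[φ7→X0] = [1, 6, 9]
r1 m[φ8→X9] = [4, 2, 3]
r1 m[X2→φ0] = [1, 1, 1]
r1 m[X2→φ3] = [1, 1, 1]
r1 m[X3→φ1] = [1, 1, 1]
r1 m[X9→φ2] = [1, 1, 1]
r1 m[X9→φ8] = [1, 1, 1]
r1 m[X0→φ0] = [1, 1, 1]
r1 m[X0→φ1] = [1, 1, 1]
r1 m[X0→φ2] = [1, 1, 1]
r1 m[X0→φ4] = [1, 1, 1]
r1 m[X0→φ5] = [1, 1, 1]
r1 m[X0→φ6] = [1, 1, 1]
r1 m[X0→φ7] = [1, 1, 1]
r1 m[X5→φ2] = [1, 1, 1]
r2 m[φ0→X2] = [8, 9, 7]
r2 m[φ0→X0] = [9, 5, 5]
r2 m[φ1→X3] = [9, 9, 6]
r2 m[φ1→X0] = [9, 9, 6]
r2 m[φ2→X9] = [9, 9, 7]
r2 m[φ2→X0] = [9, 9, 9]
r2 m[φ2→X5] = [8, 9, 9]
r2 m[φ3→X2] = [3, 6, 2]
r2 m[φ4→X0] = [3, 8, 6]
r2 m[φ5→X0] = [2, 5, 4]
r2 m[φ6→X0] = [3, 1, 9]
r2 m[φ7→X0] = [1, 6, 9]
r2 m[φ8→X9] = [4, 2, 3]
r2 m[X2→φ0] = [3, 6, 2]
r2 m[X2→φ3] = [8, 9, 7]
r2 m[X3→φ1] = [1, 1, 1]
r2 m[X9→φ2] = [4, 2, 3]
r2 m[X9→φ8] = [9, 9, 7]
r2 m[X0→φ0] = [1458, 19440, 104976]
r2 m[X0→φ1] = [1458, 10800, 87480]
r2 m[X0→φ2] = [1458, 10800, 58320]
r2 m[X0→φ4] = [4374, 12150, 87480]
r2 m[X0→φ5] = [6561, 19440, 131220]
r2 m[X0→φ6] = [4374, 97200, 58320]
r2 m[X0→φ7] = [13122, 16200, 58320]
r2 m[X5→φ2] = [1, 1, 1]
r3 m[φ0→X2] = [524880, 209952, 419904]
r3 m[φ0→X0] = [54, 24, 15]
r3 m[φ1→X3] = [262440, 524880, 524880]
r3 m[φ1→X0] = [9, 9, 6]
r3 m[φ2→X9] = [524880, 466560, 408240]
r3 m[φ2→X0] = [24, 36, 36]
r3 m[φ2→X5] = [1049760, 1224720, 2099520]
r3 m[φ3→X2] = [3, 6, 2]
r3 m[φ4→X0] = [3, 8, 6]
r3 m[φ5→X0] = [2, 5, 4]
r3 m[φ6→X0] = [3, 1, 9]
r3 m[φ7→X0] = [1, 6, 9]
r3 m[φ8→X9] = [4, 2, 3]
r3 m[X2→φ0] = [3, 6, 2]
r3 m[X2→φ3] = [8, 9, 7]
r3 m[X3→φ1] = [1, 1, 1]
r3 m[X9→φ2] = [4, 2, 3]
r3 m[X9→φ8] = [9, 9, 7]
r3 m[X0→φ0] = [1458, 19440, 104976]
r3 m[X0→φ1] = [1458, 10800, 87480]
r3 m[X0→φ2] = [1458, 10800, 58320]
r3 m[X0→φ4] = [4374, 12150, 87480]
r3 m[X0→φ5] = [6561, 19440, 131220]
r3 m[X0→φ6] = [4374, 97200, 58320]
r3 m[X0→φ7] = [13122, 16200, 58320]
r3 m[X5→φ2] = [1, 1, 1]
r4 m[φ0→X2] = [524880, 209952, 419904]
r4 m[φ0→X0] = [54, 24, 15]
r4 m[φ1→X3] = [262440, 524880, 524880]
r4 m[φ1→X0] = [9, 9, 6]
r4 m[φ2→X9] = [524880, 466560, 408240]
r4 m[φ2→X0] = [24, 36, 36]
r4 m[φ2→X5] = [1049760, 1224720, 2099520]
r4 m[φ3→X2] = [3, 6, 2]
r4 m[φ4→X0] = [3, 8, 6]
r4 m[φ5→X0] = [2, 5, 4]
r4 m[φ6→X0] = [3, 1, 9]
r4 m[φ7→X0] = [1, 6, 9]
r4 m[φ8→X9] = [4, 2, 3]
r4 m[X2→φ0] = [3, 6, 2]
r4 m[X2→φ3] = [524880, 209952, 419904]
r4 m[X3→φ1] = [1, 1, 1]
r4 m[X9→φ2] = [4, 2, 3]
r4 m[X9→φ8] = [524880, 466560, 408240]
r4 m[X0→φ0] = [3888, 77760, 419904]
r4 m[X0→φ1] = [23328, 207360, 1049760]
r4 m[X0→φ2] = [8748, 51840, 174960]
r4 m[X0→φ4] = [69984, 233280, 1049760]
r4 m[X0→φ5] = [104976, 373248, 1574640]
r4 m[X0→φ6] = [69984, 1866240, 699840]
r4 m[X0→φ7] = [209952, 311040, 699840]
r4 m[X5→φ2] = [1, 1, 1]
r5 m[φ0→X2] = [2099520, 839808, 1679616]
r5 m[φ0→X0] = [54, 24, 15]
r5 m[φ1→X3] = [3149280, 6298560, 6298560]
r5 m[φ1→X0] = [9, 9, 6]
r5 m[φ2→X9] = [1574640, 1399680, 1224720]
r5 m[φ2→X0] = [24, 36, 36]
r5 m[φ2→X5] = [3149280, 3674160, 6298560]
r5 m[φ3→X2] = [3, 6, 2]
r5 m[φ4→X0] = [3, 8, 6]
r5 m[φ5→X0] = [2, 5, 4]
r5 m[φ6→X0] = [3, 1, 9]
r5 m[φ7→X0] = [1, 6, 9]
r5 m[φ8→X9] = [4, 2, 3]
r5 m[X2→φ0] = [3, 6, 2]
r5 m[X2→φ3] = [524880, 209952, 419904]
r5 m[X3→φ1] = [1, 1, 1]
r5 m[X9→φ2] = [4, 2, 3]
r5 m[X9→φ8] = [524880, 466560, 408240]
r5 m[X0→φ0] = [3888, 77760, 419904]
r5 m[X0→φ1] = [23328, 207360, 1049760]
r5 m[X0→φ2] = [8748, 51840, 174960]
r5 m[X0→φ4] = [69984, 233280, 1049760]
r5 m[X0→φ5] = [104976, 373248, 1574640]
r5 m[X0→φ6] = [69984, 1866240, 699840]
r5 m[X0→φ7] = [209952, 311040, 699840]
r5 m[X5→φ2] = [1, 1, 1]
r6 m[φ0→X2] = [2099520, 839808, 1679616]
r6 m[φ0→X0] = [54, 24, 15]
r6 m[φ1→X3] = [3149280, 6298560, 6298560]
r6 m[φ1→X0] = [9, 9, 6]
r6 m[φ2→X9] = [1574640, 1399680, 1224720]
r6 m[φ2→X0] = [24, 36, 36]
r6 m[φ2→X5] = [3149280, 3674160, 6298560]
r6 m[φ3→X2] = [3, 6, 2]
r6 m[φ4→X0] = [3, 8, 6]
r6 m[φ5→X0] = [2, 5, 4]
r6 m[φ6→X0] = [3, 1, 9]
r6 m[φ7→X0] = [1, 6, 9]
r6 m[φ8→X9] = [4, 2, 3]
r6 m[X2→φ0] = [3, 6, 2]
r6 m[X2→φ3] = [2099520, 839808, 1679616]
r6 m[X3→φ1] = [1, 1, 1]
r6 m[X9→φ2] = [4, 2, 3]
r6 m[X9→φ8] = [1574640, 1399680, 1224720]
r6 m[X0→φ0] = [3888, 77760, 419904]
r6 m[X0→φ1] = [23328, 207360, 1049760]
r6 m[X0→φ2] = [8748, 51840, 174960]
r6 m[X0→φ4] = [69984, 233280, 1049760]
r6 m[X0→φ5] = [104976, 373248, 1574640]
r6 m[X0→φ6] = [69984, 1866240, 699840]
r6 m[X0→φ7] = [209952, 311040, 699840]
r6 m[X5→φ2] = [1, 1, 1]
r7 m[φ0→X2] = [2099520, 839808, 1679616]
r7 m[φ0→X0] = [54, 24, 15]
r7 m[φ1→X3] = [3149280, 6298560, 6298560]
r7 m[φ1→X0] = [9, 9, 6]
r7 m[φ2→X9] = [1574640, 1399680, 1224720]
r7 m[φ2→X0] = [24, 36, 36]
r7 m[φ2→X5] = [3149280, 3674160, 6298560]
r7 m[φ3→X2] = [3, 6, 2]
r7 m[φ4→X0] = [3, 8, 6]
r7 m[φ5→X0] = [2, 5, 4]
r7 m[φ6→X0] = [3, 1, 9]
r7 m[φ7→X0] = [1, 6, 9]
r7 m[φ8→X9] = [4, 2, 3]
r7 m[X2→φ0] = [3, 6, 2]
r7 m[X2→φ3] = [2099520, 839808, 1679616]
r7 m[X3→φ1] = [1, 1, 1]
r7 m[X9→φ2] = [4, 2, 3]
r7 m[X9→φ8] = [1574640, 1399680, 1224720]
r7 m[X0→φ0] = [3888, 77760, 419904]
r7 m[X0→φ1] = [23328, 207360, 1049760]
r7 m[X0→φ2] = [8748, 51840, 174960]
r7 m[X0→φ4] = [69984, 233280, 1049760]
r7 m[X0→φ5] = [104976, 373248, 1574640]
r7 m[X0→φ6] = [69984, 1866240, 699840]
r7 m[X0→φ7] = [209952, 311040, 699840]
r7 m[X5→φ2] = [1, 1, 1]
fixed point reached at round 7
b[X2] = ⊗ incoming = [6298560, 5038848, 3359232]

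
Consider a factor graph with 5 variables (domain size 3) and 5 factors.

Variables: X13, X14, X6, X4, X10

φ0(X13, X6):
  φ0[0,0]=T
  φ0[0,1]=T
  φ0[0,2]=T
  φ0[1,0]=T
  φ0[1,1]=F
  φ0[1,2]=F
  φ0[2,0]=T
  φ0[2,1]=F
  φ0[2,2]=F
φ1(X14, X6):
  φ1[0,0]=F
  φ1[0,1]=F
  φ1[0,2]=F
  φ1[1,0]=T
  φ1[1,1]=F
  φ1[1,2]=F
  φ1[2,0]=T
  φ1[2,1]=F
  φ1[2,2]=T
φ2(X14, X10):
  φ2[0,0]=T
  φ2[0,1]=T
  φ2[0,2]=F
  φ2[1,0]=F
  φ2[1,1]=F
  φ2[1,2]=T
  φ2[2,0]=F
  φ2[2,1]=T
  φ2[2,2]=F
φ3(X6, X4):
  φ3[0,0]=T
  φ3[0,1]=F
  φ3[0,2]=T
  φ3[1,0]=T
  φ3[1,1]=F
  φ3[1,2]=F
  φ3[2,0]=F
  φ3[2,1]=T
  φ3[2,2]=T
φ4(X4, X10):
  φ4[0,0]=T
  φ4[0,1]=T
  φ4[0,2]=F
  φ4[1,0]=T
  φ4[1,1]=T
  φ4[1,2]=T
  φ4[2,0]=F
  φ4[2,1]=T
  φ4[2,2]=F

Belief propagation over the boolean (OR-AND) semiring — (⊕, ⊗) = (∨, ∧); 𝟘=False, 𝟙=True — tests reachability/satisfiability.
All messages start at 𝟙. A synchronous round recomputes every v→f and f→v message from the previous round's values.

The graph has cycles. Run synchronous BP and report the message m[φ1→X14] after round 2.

message @ round 2 = [F, T, T]

init: all messages = 𝟙 over 3 values
r1 m[φ0→X13] = [T, T, T]
r1 m[φ0→X6] = [T, T, T]
r1 m[φ1→X14] = [F, T, T]
r1 m[φ1→X6] = [T, F, T]
r1 m[φ2→X14] = [T, T, T]
r1 m[φ2→X10] = [T, T, T]
r1 m[φ3→X6] = [T, T, T]
r1 m[φ3→X4] = [T, T, T]
r1 m[φ4→X4] = [T, T, T]
r1 m[φ4→X10] = [T, T, T]
r1 m[X13→φ0] = [T, T, T]
r1 m[X14→φ1] = [T, T, T]
r1 m[X14→φ2] = [T, T, T]
r1 m[X6→φ0] = [T, T, T]
r1 m[X6→φ1] = [T, T, T]
r1 m[X6→φ3] = [T, T, T]
r1 m[X4→φ3] = [T, T, T]
r1 m[X4→φ4] = [T, T, T]
r1 m[X10→φ2] = [T, T, T]
r1 m[X10→φ4] = [T, T, T]
r2 m[φ0→X13] = [T, T, T]
r2 m[φ0→X6] = [T, T, T]
r2 m[φ1→X14] = [F, T, T]
r2 m[φ1→X6] = [T, F, T]
r2 m[φ2→X14] = [T, T, T]
r2 m[φ2→X10] = [T, T, T]
r2 m[φ3→X6] = [T, T, T]
r2 m[φ3→X4] = [T, T, T]
r2 m[φ4→X4] = [T, T, T]
r2 m[φ4→X10] = [T, T, T]
r2 m[X13→φ0] = [T, T, T]
r2 m[X14→φ1] = [T, T, T]
r2 m[X14→φ2] = [F, T, T]
r2 m[X6→φ0] = [T, F, T]
r2 m[X6→φ1] = [T, T, T]
r2 m[X6→φ3] = [T, F, T]
r2 m[X4→φ3] = [T, T, T]
r2 m[X4→φ4] = [T, T, T]
r2 m[X10→φ2] = [T, T, T]
r2 m[X10→φ4] = [T, T, T]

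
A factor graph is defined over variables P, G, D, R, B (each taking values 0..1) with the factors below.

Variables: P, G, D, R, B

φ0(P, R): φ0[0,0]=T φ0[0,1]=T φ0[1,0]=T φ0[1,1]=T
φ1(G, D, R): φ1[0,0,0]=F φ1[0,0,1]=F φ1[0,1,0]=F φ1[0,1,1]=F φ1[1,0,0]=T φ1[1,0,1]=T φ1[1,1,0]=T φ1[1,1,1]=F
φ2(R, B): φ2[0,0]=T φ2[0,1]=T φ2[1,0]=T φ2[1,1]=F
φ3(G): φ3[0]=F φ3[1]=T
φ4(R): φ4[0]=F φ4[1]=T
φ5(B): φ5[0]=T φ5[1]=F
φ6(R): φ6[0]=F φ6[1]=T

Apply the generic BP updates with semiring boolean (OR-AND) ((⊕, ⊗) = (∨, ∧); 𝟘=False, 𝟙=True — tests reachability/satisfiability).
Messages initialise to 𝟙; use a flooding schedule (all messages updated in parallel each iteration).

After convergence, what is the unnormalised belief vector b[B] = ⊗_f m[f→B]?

b[B] = [T, F]

init: all messages = 𝟙 over 2 values
r1 m[φ0→P] = [T, T]
r1 m[φ0→R] = [T, T]
r1 m[φ1→G] = [F, T]
r1 m[φ1→D] = [T, T]
r1 m[φ1→R] = [T, T]
r1 m[φ2→R] = [T, T]
r1 m[φ2→B] = [T, T]
r1 m[φ3→G] = [F, T]
r1 m[φ4→R] = [F, T]
r1 m[φ5→B] = [T, F]
r1 m[φ6→R] = [F, T]
r1 m[P→φ0] = [T, T]
r1 m[G→φ1] = [T, T]
r1 m[G→φ3] = [T, T]
r1 m[D→φ1] = [T, T]
r1 m[R→φ0] = [T, T]
r1 m[R→φ1] = [T, T]
r1 m[R→φ2] = [T, T]
r1 m[R→φ4] = [T, T]
r1 m[R→φ6] = [T, T]
r1 m[B→φ2] = [T, T]
r1 m[B→φ5] = [T, T]
r2 m[φ0→P] = [T, T]
r2 m[φ0→R] = [T, T]
r2 m[φ1→G] = [F, T]
r2 m[φ1→D] = [T, T]
r2 m[φ1→R] = [T, T]
r2 m[φ2→R] = [T, T]
r2 m[φ2→B] = [T, T]
r2 m[φ3→G] = [F, T]
r2 m[φ4→R] = [F, T]
r2 m[φ5→B] = [T, F]
r2 m[φ6→R] = [F, T]
r2 m[P→φ0] = [T, T]
r2 m[G→φ1] = [F, T]
r2 m[G→φ3] = [F, T]
r2 m[D→φ1] = [T, T]
r2 m[R→φ0] = [F, T]
r2 m[R→φ1] = [F, T]
r2 m[R→φ2] = [F, T]
r2 m[R→φ4] = [F, T]
r2 m[R→φ6] = [F, T]
r2 m[B→φ2] = [T, F]
r2 m[B→φ5] = [T, T]
r3 m[φ0→P] = [T, T]
r3 m[φ0→R] = [T, T]
r3 m[φ1→G] = [F, T]
r3 m[φ1→D] = [T, F]
r3 m[φ1→R] = [T, T]
r3 m[φ2→R] = [T, T]
r3 m[φ2→B] = [T, F]
r3 m[φ3→G] = [F, T]
r3 m[φ4→R] = [F, T]
r3 m[φ5→B] = [T, F]
r3 m[φ6→R] = [F, T]
r3 m[P→φ0] = [T, T]
r3 m[G→φ1] = [F, T]
r3 m[G→φ3] = [F, T]
r3 m[D→φ1] = [T, T]
r3 m[R→φ0] = [F, T]
r3 m[R→φ1] = [F, T]
r3 m[R→φ2] = [F, T]
r3 m[R→φ4] = [F, T]
r3 m[R→φ6] = [F, T]
r3 m[B→φ2] = [T, F]
r3 m[B→φ5] = [T, T]
r4 m[φ0→P] = [T, T]
r4 m[φ0→R] = [T, T]
r4 m[φ1→G] = [F, T]
r4 m[φ1→D] = [T, F]
r4 m[φ1→R] = [T, T]
r4 m[φ2→R] = [T, T]
r4 m[φ2→B] = [T, F]
r4 m[φ3→G] = [F, T]
r4 m[φ4→R] = [F, T]
r4 m[φ5→B] = [T, F]
r4 m[φ6→R] = [F, T]
r4 m[P→φ0] = [T, T]
r4 m[G→φ1] = [F, T]
r4 m[G→φ3] = [F, T]
r4 m[D→φ1] = [T, T]
r4 m[R→φ0] = [F, T]
r4 m[R→φ1] = [F, T]
r4 m[R→φ2] = [F, T]
r4 m[R→φ4] = [F, T]
r4 m[R→φ6] = [F, T]
r4 m[B→φ2] = [T, F]
r4 m[B→φ5] = [T, F]
r5 m[φ0→P] = [T, T]
r5 m[φ0→R] = [T, T]
r5 m[φ1→G] = [F, T]
r5 m[φ1→D] = [T, F]
r5 m[φ1→R] = [T, T]
r5 m[φ2→R] = [T, T]
r5 m[φ2→B] = [T, F]
r5 m[φ3→G] = [F, T]
r5 m[φ4→R] = [F, T]
r5 m[φ5→B] = [T, F]
r5 m[φ6→R] = [F, T]
r5 m[P→φ0] = [T, T]
r5 m[G→φ1] = [F, T]
r5 m[G→φ3] = [F, T]
r5 m[D→φ1] = [T, T]
r5 m[R→φ0] = [F, T]
r5 m[R→φ1] = [F, T]
r5 m[R→φ2] = [F, T]
r5 m[R→φ4] = [F, T]
r5 m[R→φ6] = [F, T]
r5 m[B→φ2] = [T, F]
r5 m[B→φ5] = [T, F]
fixed point reached at round 5
b[B] = ⊗ incoming = [T, F]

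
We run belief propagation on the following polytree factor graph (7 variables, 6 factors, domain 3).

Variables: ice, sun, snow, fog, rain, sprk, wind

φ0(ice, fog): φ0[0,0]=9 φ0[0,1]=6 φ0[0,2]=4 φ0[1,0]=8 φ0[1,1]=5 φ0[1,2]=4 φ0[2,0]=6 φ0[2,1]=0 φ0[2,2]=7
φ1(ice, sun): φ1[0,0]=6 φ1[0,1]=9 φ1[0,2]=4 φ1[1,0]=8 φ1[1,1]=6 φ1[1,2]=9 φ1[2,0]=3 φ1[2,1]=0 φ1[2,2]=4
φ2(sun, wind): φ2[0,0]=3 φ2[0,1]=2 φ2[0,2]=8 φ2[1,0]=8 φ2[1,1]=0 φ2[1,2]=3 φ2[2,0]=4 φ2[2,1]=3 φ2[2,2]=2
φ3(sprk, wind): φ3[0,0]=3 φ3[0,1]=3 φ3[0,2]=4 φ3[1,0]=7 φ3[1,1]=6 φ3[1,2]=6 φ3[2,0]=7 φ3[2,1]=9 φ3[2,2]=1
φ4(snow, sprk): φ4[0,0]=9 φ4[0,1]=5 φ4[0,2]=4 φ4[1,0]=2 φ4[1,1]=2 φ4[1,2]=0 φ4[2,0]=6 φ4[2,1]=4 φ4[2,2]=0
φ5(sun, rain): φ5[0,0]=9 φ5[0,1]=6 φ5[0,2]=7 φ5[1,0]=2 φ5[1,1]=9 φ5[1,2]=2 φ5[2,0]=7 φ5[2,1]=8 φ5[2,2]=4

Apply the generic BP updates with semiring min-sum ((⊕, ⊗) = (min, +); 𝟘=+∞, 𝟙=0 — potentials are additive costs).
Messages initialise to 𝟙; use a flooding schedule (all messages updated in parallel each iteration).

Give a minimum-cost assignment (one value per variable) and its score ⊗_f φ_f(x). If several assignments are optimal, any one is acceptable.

assignment: (ice=2, sun=1, snow=1, fog=1, rain=0, sprk=2, wind=2); score = 6

init: all messages = 𝟙 over 3 values
r1 m[φ0→ice] = [4, 4, 0]
r1 m[φ0→fog] = [6, 0, 4]
r1 m[φ1→ice] = [4, 6, 0]
r1 m[φ1→sun] = [3, 0, 4]
r1 m[φ2→sun] = [2, 0, 2]
r1 m[φ2→wind] = [3, 0, 2]
r1 m[φ3→sprk] = [3, 6, 1]
r1 m[φ3→wind] = [3, 3, 1]
r1 m[φ4→snow] = [4, 0, 0]
r1 m[φ4→sprk] = [2, 2, 0]
r1 m[φ5→sun] = [6, 2, 4]
r1 m[φ5→rain] = [2, 6, 2]
r1 m[ice→φ0] = [0, 0, 0]
r1 m[ice→φ1] = [0, 0, 0]
r1 m[sun→φ1] = [0, 0, 0]
r1 m[sun→φ2] = [0, 0, 0]
r1 m[sun→φ5] = [0, 0, 0]
r1 m[snow→φ4] = [0, 0, 0]
r1 m[fog→φ0] = [0, 0, 0]
r1 m[rain→φ5] = [0, 0, 0]
r1 m[sprk→φ3] = [0, 0, 0]
r1 m[sprk→φ4] = [0, 0, 0]
r1 m[wind→φ2] = [0, 0, 0]
r1 m[wind→φ3] = [0, 0, 0]
r2 m[φ0→ice] = [4, 4, 0]
r2 m[φ0→fog] = [6, 0, 4]
r2 m[φ1→ice] = [4, 6, 0]
r2 m[φ1→sun] = [3, 0, 4]
r2 m[φ2→sun] = [2, 0, 2]
r2 m[φ2→wind] = [3, 0, 2]
r2 m[φ3→sprk] = [3, 6, 1]
r2 m[φ3→wind] = [3, 3, 1]
r2 m[φ4→snow] = [4, 0, 0]
r2 m[φ4→sprk] = [2, 2, 0]
r2 m[φ5→sun] = [6, 2, 4]
r2 m[φ5→rain] = [2, 6, 2]
r2 m[ice→φ0] = [4, 6, 0]
r2 m[ice→φ1] = [4, 4, 0]
r2 m[sun→φ1] = [8, 2, 6]
r2 m[sun→φ2] = [9, 2, 8]
r2 m[sun→φ5] = [5, 0, 6]
r2 m[snow→φ4] = [0, 0, 0]
r2 m[fog→φ0] = [0, 0, 0]
r2 m[rain→φ5] = [0, 0, 0]
r2 m[sprk→φ3] = [2, 2, 0]
r2 m[sprk→φ4] = [3, 6, 1]
r2 m[wind→φ2] = [3, 3, 1]
r2 m[wind→φ3] = [3, 0, 2]
r3 m[φ0→ice] = [4, 4, 0]
r3 m[φ0→fog] = [6, 0, 7]
r3 m[φ1→ice] = [10, 8, 2]
r3 m[φ1→sun] = [3, 0, 4]
r3 m[φ2→sun] = [5, 3, 3]
r3 m[φ2→wind] = [10, 2, 5]
r3 m[φ3→sprk] = [3, 6, 3]
r3 m[φ3→wind] = [5, 5, 1]
r3 m[φ4→snow] = [5, 1, 1]
r3 m[φ4→sprk] = [2, 2, 0]
r3 m[φ5→sun] = [6, 2, 4]
r3 m[φ5→rain] = [2, 9, 2]
r3 m[ice→φ0] = [4, 6, 0]
r3 m[ice→φ1] = [4, 4, 0]
r3 m[sun→φ1] = [8, 2, 6]
r3 m[sun→φ2] = [9, 2, 8]
r3 m[sun→φ5] = [5, 0, 6]
r3 m[snow→φ4] = [0, 0, 0]
r3 m[fog→φ0] = [0, 0, 0]
r3 m[rain→φ5] = [0, 0, 0]
r3 m[sprk→φ3] = [2, 2, 0]
r3 m[sprk→φ4] = [3, 6, 1]
r3 m[wind→φ2] = [3, 3, 1]
r3 m[wind→φ3] = [3, 0, 2]
r4 m[φ0→ice] = [4, 4, 0]
r4 m[φ0→fog] = [6, 0, 7]
r4 m[φ1→ice] = [10, 8, 2]
r4 m[φ1→sun] = [3, 0, 4]
r4 m[φ2→sun] = [5, 3, 3]
r4 m[φ2→wind] = [10, 2, 5]
r4 m[φ3→sprk] = [3, 6, 3]
r4 m[φ3→wind] = [5, 5, 1]
r4 m[φ4→snow] = [5, 1, 1]
r4 m[φ4→sprk] = [2, 2, 0]
r4 m[φ5→sun] = [6, 2, 4]
r4 m[φ5→rain] = [2, 9, 2]
r4 m[ice→φ0] = [10, 8, 2]
r4 m[ice→φ1] = [4, 4, 0]
r4 m[sun→φ1] = [11, 5, 7]
r4 m[sun→φ2] = [9, 2, 8]
r4 m[sun→φ5] = [8, 3, 7]
r4 m[snow→φ4] = [0, 0, 0]
r4 m[fog→φ0] = [0, 0, 0]
r4 m[rain→φ5] = [0, 0, 0]
r4 m[sprk→φ3] = [2, 2, 0]
r4 m[sprk→φ4] = [3, 6, 3]
r4 m[wind→φ2] = [5, 5, 1]
r4 m[wind→φ3] = [10, 2, 5]
r5 m[φ0→ice] = [4, 4, 0]
r5 m[φ0→fog] = [8, 2, 9]
r5 m[φ1→ice] = [11, 11, 5]
r5 m[φ1→sun] = [3, 0, 4]
r5 m[φ2→sun] = [7, 4, 3]
r5 m[φ2→wind] = [10, 2, 5]
r5 m[φ3→sprk] = [5, 8, 6]
r5 m[φ3→wind] = [5, 5, 1]
r5 m[φ4→snow] = [7, 3, 3]
r5 m[φ4→sprk] = [2, 2, 0]
r5 m[φ5→sun] = [6, 2, 4]
r5 m[φ5→rain] = [5, 12, 5]
r5 m[ice→φ0] = [10, 8, 2]
r5 m[ice→φ1] = [4, 4, 0]
r5 m[sun→φ1] = [11, 5, 7]
r5 m[sun→φ2] = [9, 2, 8]
r5 m[sun→φ5] = [8, 3, 7]
r5 m[snow→φ4] = [0, 0, 0]
r5 m[fog→φ0] = [0, 0, 0]
r5 m[rain→φ5] = [0, 0, 0]
r5 m[sprk→φ3] = [2, 2, 0]
r5 m[sprk→φ4] = [3, 6, 3]
r5 m[wind→φ2] = [5, 5, 1]
r5 m[wind→φ3] = [10, 2, 5]
r6 m[φ0→ice] = [4, 4, 0]
r6 m[φ0→fog] = [8, 2, 9]
r6 m[φ1→ice] = [11, 11, 5]
r6 m[φ1→sun] = [3, 0, 4]
r6 m[φ2→sun] = [7, 4, 3]
r6 m[φ2→wind] = [10, 2, 5]
r6 m[φ3→sprk] = [5, 8, 6]
r6 m[φ3→wind] = [5, 5, 1]
r6 m[φ4→snow] = [7, 3, 3]
r6 m[φ4→sprk] = [2, 2, 0]
r6 m[φ5→sun] = [6, 2, 4]
r6 m[φ5→rain] = [5, 12, 5]
r6 m[ice→φ0] = [11, 11, 5]
r6 m[ice→φ1] = [4, 4, 0]
r6 m[sun→φ1] = [13, 6, 7]
r6 m[sun→φ2] = [9, 2, 8]
r6 m[sun→φ5] = [10, 4, 7]
r6 m[snow→φ4] = [0, 0, 0]
r6 m[fog→φ0] = [0, 0, 0]
r6 m[rain→φ5] = [0, 0, 0]
r6 m[sprk→φ3] = [2, 2, 0]
r6 m[sprk→φ4] = [5, 8, 6]
r6 m[wind→φ2] = [5, 5, 1]
r6 m[wind→φ3] = [10, 2, 5]
r7 m[φ0→ice] = [4, 4, 0]
r7 m[φ0→fog] = [11, 5, 12]
r7 m[φ1→ice] = [11, 12, 6]
r7 m[φ1→sun] = [3, 0, 4]
r7 m[φ2→sun] = [7, 4, 3]
r7 m[φ2→wind] = [10, 2, 5]
r7 m[φ3→sprk] = [5, 8, 6]
r7 m[φ3→wind] = [5, 5, 1]
r7 m[φ4→snow] = [10, 6, 6]
r7 m[φ4→sprk] = [2, 2, 0]
r7 m[φ5→sun] = [6, 2, 4]
r7 m[φ5→rain] = [6, 13, 6]
r7 m[ice→φ0] = [11, 11, 5]
r7 m[ice→φ1] = [4, 4, 0]
r7 m[sun→φ1] = [13, 6, 7]
r7 m[sun→φ2] = [9, 2, 8]
r7 m[sun→φ5] = [10, 4, 7]
r7 m[snow→φ4] = [0, 0, 0]
r7 m[fog→φ0] = [0, 0, 0]
r7 m[rain→φ5] = [0, 0, 0]
r7 m[sprk→φ3] = [2, 2, 0]
r7 m[sprk→φ4] = [5, 8, 6]
r7 m[wind→φ2] = [5, 5, 1]
r7 m[wind→φ3] = [10, 2, 5]
r8 m[φ0→ice] = [4, 4, 0]
r8 m[φ0→fog] = [11, 5, 12]
r8 m[φ1→ice] = [11, 12, 6]
r8 m[φ1→sun] = [3, 0, 4]
r8 m[φ2→sun] = [7, 4, 3]
r8 m[φ2→wind] = [10, 2, 5]
r8 m[φ3→sprk] = [5, 8, 6]
r8 m[φ3→wind] = [5, 5, 1]
r8 m[φ4→snow] = [10, 6, 6]
r8 m[φ4→sprk] = [2, 2, 0]
r8 m[φ5→sun] = [6, 2, 4]
r8 m[φ5→rain] = [6, 13, 6]
r8 m[ice→φ0] = [11, 12, 6]
r8 m[ice→φ1] = [4, 4, 0]
r8 m[sun→φ1] = [13, 6, 7]
r8 m[sun→φ2] = [9, 2, 8]
r8 m[sun→φ5] = [10, 4, 7]
r8 m[snow→φ4] = [0, 0, 0]
r8 m[fog→φ0] = [0, 0, 0]
r8 m[rain→φ5] = [0, 0, 0]
r8 m[sprk→φ3] = [2, 2, 0]
r8 m[sprk→φ4] = [5, 8, 6]
r8 m[wind→φ2] = [5, 5, 1]
r8 m[wind→φ3] = [10, 2, 5]
r9 m[φ0→ice] = [4, 4, 0]
r9 m[φ0→fog] = [12, 6, 13]
r9 m[φ1→ice] = [11, 12, 6]
r9 m[φ1→sun] = [3, 0, 4]
r9 m[φ2→sun] = [7, 4, 3]
r9 m[φ2→wind] = [10, 2, 5]
r9 m[φ3→sprk] = [5, 8, 6]
r9 m[φ3→wind] = [5, 5, 1]
r9 m[φ4→snow] = [10, 6, 6]
r9 m[φ4→sprk] = [2, 2, 0]
r9 m[φ5→sun] = [6, 2, 4]
r9 m[φ5→rain] = [6, 13, 6]
r9 m[ice→φ0] = [11, 12, 6]
r9 m[ice→φ1] = [4, 4, 0]
r9 m[sun→φ1] = [13, 6, 7]
r9 m[sun→φ2] = [9, 2, 8]
r9 m[sun→φ5] = [10, 4, 7]
r9 m[snow→φ4] = [0, 0, 0]
r9 m[fog→φ0] = [0, 0, 0]
r9 m[rain→φ5] = [0, 0, 0]
r9 m[sprk→φ3] = [2, 2, 0]
r9 m[sprk→φ4] = [5, 8, 6]
r9 m[wind→φ2] = [5, 5, 1]
r9 m[wind→φ3] = [10, 2, 5]
r10 m[φ0→ice] = [4, 4, 0]
r10 m[φ0→fog] = [12, 6, 13]
r10 m[φ1→ice] = [11, 12, 6]
r10 m[φ1→sun] = [3, 0, 4]
r10 m[φ2→sun] = [7, 4, 3]
r10 m[φ2→wind] = [10, 2, 5]
r10 m[φ3→sprk] = [5, 8, 6]
r10 m[φ3→wind] = [5, 5, 1]
r10 m[φ4→snow] = [10, 6, 6]
r10 m[φ4→sprk] = [2, 2, 0]
r10 m[φ5→sun] = [6, 2, 4]
r10 m[φ5→rain] = [6, 13, 6]
r10 m[ice→φ0] = [11, 12, 6]
r10 m[ice→φ1] = [4, 4, 0]
r10 m[sun→φ1] = [13, 6, 7]
r10 m[sun→φ2] = [9, 2, 8]
r10 m[sun→φ5] = [10, 4, 7]
r10 m[snow→φ4] = [0, 0, 0]
r10 m[fog→φ0] = [0, 0, 0]
r10 m[rain→φ5] = [0, 0, 0]
r10 m[sprk→φ3] = [2, 2, 0]
r10 m[sprk→φ4] = [5, 8, 6]
r10 m[wind→φ2] = [5, 5, 1]
r10 m[wind→φ3] = [10, 2, 5]
fixed point reached at round 10
traceback from ice: (ice=2, sun=1, snow=1, fog=1, rain=0, sprk=2, wind=2), score=6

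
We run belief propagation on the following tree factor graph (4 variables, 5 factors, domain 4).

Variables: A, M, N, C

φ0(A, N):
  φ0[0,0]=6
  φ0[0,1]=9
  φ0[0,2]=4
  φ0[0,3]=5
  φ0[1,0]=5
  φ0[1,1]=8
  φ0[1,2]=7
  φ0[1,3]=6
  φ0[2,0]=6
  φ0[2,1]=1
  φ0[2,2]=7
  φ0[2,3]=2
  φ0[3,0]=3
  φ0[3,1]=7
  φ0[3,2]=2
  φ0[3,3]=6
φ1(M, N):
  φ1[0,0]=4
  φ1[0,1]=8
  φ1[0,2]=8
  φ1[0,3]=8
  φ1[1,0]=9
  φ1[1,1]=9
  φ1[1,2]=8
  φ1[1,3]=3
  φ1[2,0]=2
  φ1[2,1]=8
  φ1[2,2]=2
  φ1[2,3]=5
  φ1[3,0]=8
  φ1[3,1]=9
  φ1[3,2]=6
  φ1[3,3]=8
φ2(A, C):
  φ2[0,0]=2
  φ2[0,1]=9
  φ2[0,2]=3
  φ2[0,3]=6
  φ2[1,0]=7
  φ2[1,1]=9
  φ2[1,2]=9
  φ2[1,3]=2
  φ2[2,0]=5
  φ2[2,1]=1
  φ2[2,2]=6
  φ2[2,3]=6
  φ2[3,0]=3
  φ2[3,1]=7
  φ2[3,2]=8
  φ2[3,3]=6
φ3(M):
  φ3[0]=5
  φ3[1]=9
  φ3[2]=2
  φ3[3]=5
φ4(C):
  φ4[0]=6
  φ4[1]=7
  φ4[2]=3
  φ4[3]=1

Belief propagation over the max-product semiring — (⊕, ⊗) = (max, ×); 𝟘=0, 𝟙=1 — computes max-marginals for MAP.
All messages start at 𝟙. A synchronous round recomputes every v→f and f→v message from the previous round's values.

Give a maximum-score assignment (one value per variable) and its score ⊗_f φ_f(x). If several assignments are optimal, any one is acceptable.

assignment: (A=0, M=1, N=1, C=1); score = 45927

init: all messages = 𝟙 over 4 values
r1 m[φ0→A] = [9, 8, 7, 7]
r1 m[φ0→N] = [6, 9, 7, 6]
r1 m[φ1→M] = [8, 9, 8, 9]
r1 m[φ1→N] = [9, 9, 8, 8]
r1 m[φ2→A] = [9, 9, 6, 8]
r1 m[φ2→C] = [7, 9, 9, 6]
r1 m[φ3→M] = [5, 9, 2, 5]
r1 m[φ4→C] = [6, 7, 3, 1]
r1 m[A→φ0] = [1, 1, 1, 1]
r1 m[A→φ2] = [1, 1, 1, 1]
r1 m[M→φ1] = [1, 1, 1, 1]
r1 m[M→φ3] = [1, 1, 1, 1]
r1 m[N→φ0] = [1, 1, 1, 1]
r1 m[N→φ1] = [1, 1, 1, 1]
r1 m[C→φ2] = [1, 1, 1, 1]
r1 m[C→φ4] = [1, 1, 1, 1]
r2 m[φ0→A] = [9, 8, 7, 7]
r2 m[φ0→N] = [6, 9, 7, 6]
r2 m[φ1→M] = [8, 9, 8, 9]
r2 m[φ1→N] = [9, 9, 8, 8]
r2 m[φ2→A] = [9, 9, 6, 8]
r2 m[φ2→C] = [7, 9, 9, 6]
r2 m[φ3→M] = [5, 9, 2, 5]
r2 m[φ4→C] = [6, 7, 3, 1]
r2 m[A→φ0] = [9, 9, 6, 8]
r2 m[A→φ2] = [9, 8, 7, 7]
r2 m[M→φ1] = [5, 9, 2, 5]
r2 m[M→φ3] = [8, 9, 8, 9]
r2 m[N→φ0] = [9, 9, 8, 8]
r2 m[N→φ1] = [6, 9, 7, 6]
r2 m[C→φ2] = [6, 7, 3, 1]
r2 m[C→φ4] = [7, 9, 9, 6]
r3 m[φ0→A] = [81, 72, 56, 63]
r3 m[φ0→N] = [54, 81, 63, 54]
r3 m[φ1→M] = [72, 81, 72, 81]
r3 m[φ1→N] = [81, 81, 72, 40]
r3 m[φ2→A] = [63, 63, 30, 49]
r3 m[φ2→C] = [56, 81, 72, 54]
r3 m[φ3→M] = [5, 9, 2, 5]
r3 m[φ4→C] = [6, 7, 3, 1]
r3 m[A→φ0] = [9, 9, 6, 8]
r3 m[A→φ2] = [9, 8, 7, 7]
r3 m[M→φ1] = [5, 9, 2, 5]
r3 m[M→φ3] = [8, 9, 8, 9]
r3 m[N→φ0] = [9, 9, 8, 8]
r3 m[N→φ1] = [6, 9, 7, 6]
r3 m[C→φ2] = [6, 7, 3, 1]
r3 m[C→φ4] = [7, 9, 9, 6]
r4 m[φ0→A] = [81, 72, 56, 63]
r4 m[φ0→N] = [54, 81, 63, 54]
r4 m[φ1→M] = [72, 81, 72, 81]
r4 m[φ1→N] = [81, 81, 72, 40]
r4 m[φ2→A] = [63, 63, 30, 49]
r4 m[φ2→C] = [56, 81, 72, 54]
r4 m[φ3→M] = [5, 9, 2, 5]
r4 m[φ4→C] = [6, 7, 3, 1]
r4 m[A→φ0] = [63, 63, 30, 49]
r4 m[A→φ2] = [81, 72, 56, 63]
r4 m[M→φ1] = [5, 9, 2, 5]
r4 m[M→φ3] = [72, 81, 72, 81]
r4 m[N→φ0] = [81, 81, 72, 40]
r4 m[N→φ1] = [54, 81, 63, 54]
r4 m[C→φ2] = [6, 7, 3, 1]
r4 m[C→φ4] = [56, 81, 72, 54]
r5 m[φ0→A] = [729, 648, 504, 567]
r5 m[φ0→N] = [378, 567, 441, 378]
r5 m[φ1→M] = [648, 729, 648, 729]
r5 m[φ1→N] = [81, 81, 72, 40]
r5 m[φ2→A] = [63, 63, 30, 49]
r5 m[φ2→C] = [504, 729, 648, 486]
r5 m[φ3→M] = [5, 9, 2, 5]
r5 m[φ4→C] = [6, 7, 3, 1]
r5 m[A→φ0] = [63, 63, 30, 49]
r5 m[A→φ2] = [81, 72, 56, 63]
r5 m[M→φ1] = [5, 9, 2, 5]
r5 m[M→φ3] = [72, 81, 72, 81]
r5 m[N→φ0] = [81, 81, 72, 40]
r5 m[N→φ1] = [54, 81, 63, 54]
r5 m[C→φ2] = [6, 7, 3, 1]
r5 m[C→φ4] = [56, 81, 72, 54]
r6 m[φ0→A] = [729, 648, 504, 567]
r6 m[φ0→N] = [378, 567, 441, 378]
r6 m[φ1→M] = [648, 729, 648, 729]
r6 m[φ1→N] = [81, 81, 72, 40]
r6 m[φ2→A] = [63, 63, 30, 49]
r6 m[φ2→C] = [504, 729, 648, 486]
r6 m[φ3→M] = [5, 9, 2, 5]
r6 m[φ4→C] = [6, 7, 3, 1]
r6 m[A→φ0] = [63, 63, 30, 49]
r6 m[A→φ2] = [729, 648, 504, 567]
r6 m[M→φ1] = [5, 9, 2, 5]
r6 m[M→φ3] = [648, 729, 648, 729]
r6 m[N→φ0] = [81, 81, 72, 40]
r6 m[N→φ1] = [378, 567, 441, 378]
r6 m[C→φ2] = [6, 7, 3, 1]
r6 m[C→φ4] = [504, 729, 648, 486]
r7 m[φ0→A] = [729, 648, 504, 567]
r7 m[φ0→N] = [378, 567, 441, 378]
r7 m[φ1→M] = [4536, 5103, 4536, 5103]
r7 m[φ1→N] = [81, 81, 72, 40]
r7 m[φ2→A] = [63, 63, 30, 49]
r7 m[φ2→C] = [4536, 6561, 5832, 4374]
r7 m[φ3→M] = [5, 9, 2, 5]
r7 m[φ4→C] = [6, 7, 3, 1]
r7 m[A→φ0] = [63, 63, 30, 49]
r7 m[A→φ2] = [729, 648, 504, 567]
r7 m[M→φ1] = [5, 9, 2, 5]
r7 m[M→φ3] = [648, 729, 648, 729]
r7 m[N→φ0] = [81, 81, 72, 40]
r7 m[N→φ1] = [378, 567, 441, 378]
r7 m[C→φ2] = [6, 7, 3, 1]
r7 m[C→φ4] = [504, 729, 648, 486]
r8 m[φ0→A] = [729, 648, 504, 567]
r8 m[φ0→N] = [378, 567, 441, 378]
r8 m[φ1→M] = [4536, 5103, 4536, 5103]
r8 m[φ1→N] = [81, 81, 72, 40]
r8 m[φ2→A] = [63, 63, 30, 49]
r8 m[φ2→C] = [4536, 6561, 5832, 4374]
r8 m[φ3→M] = [5, 9, 2, 5]
r8 m[φ4→C] = [6, 7, 3, 1]
r8 m[A→φ0] = [63, 63, 30, 49]
r8 m[A→φ2] = [729, 648, 504, 567]
r8 m[M→φ1] = [5, 9, 2, 5]
r8 m[M→φ3] = [4536, 5103, 4536, 5103]
r8 m[N→φ0] = [81, 81, 72, 40]
r8 m[N→φ1] = [378, 567, 441, 378]
r8 m[C→φ2] = [6, 7, 3, 1]
r8 m[C→φ4] = [4536, 6561, 5832, 4374]
r9 m[φ0→A] = [729, 648, 504, 567]
r9 m[φ0→N] = [378, 567, 441, 378]
r9 m[φ1→M] = [4536, 5103, 4536, 5103]
r9 m[φ1→N] = [81, 81, 72, 40]
r9 m[φ2→A] = [63, 63, 30, 49]
r9 m[φ2→C] = [4536, 6561, 5832, 4374]
r9 m[φ3→M] = [5, 9, 2, 5]
r9 m[φ4→C] = [6, 7, 3, 1]
r9 m[A→φ0] = [63, 63, 30, 49]
r9 m[A→φ2] = [729, 648, 504, 567]
r9 m[M→φ1] = [5, 9, 2, 5]
r9 m[M→φ3] = [4536, 5103, 4536, 5103]
r9 m[N→φ0] = [81, 81, 72, 40]
r9 m[N→φ1] = [378, 567, 441, 378]
r9 m[C→φ2] = [6, 7, 3, 1]
r9 m[C→φ4] = [4536, 6561, 5832, 4374]
fixed point reached at round 9
traceback from A: (A=0, M=1, N=1, C=1), score=45927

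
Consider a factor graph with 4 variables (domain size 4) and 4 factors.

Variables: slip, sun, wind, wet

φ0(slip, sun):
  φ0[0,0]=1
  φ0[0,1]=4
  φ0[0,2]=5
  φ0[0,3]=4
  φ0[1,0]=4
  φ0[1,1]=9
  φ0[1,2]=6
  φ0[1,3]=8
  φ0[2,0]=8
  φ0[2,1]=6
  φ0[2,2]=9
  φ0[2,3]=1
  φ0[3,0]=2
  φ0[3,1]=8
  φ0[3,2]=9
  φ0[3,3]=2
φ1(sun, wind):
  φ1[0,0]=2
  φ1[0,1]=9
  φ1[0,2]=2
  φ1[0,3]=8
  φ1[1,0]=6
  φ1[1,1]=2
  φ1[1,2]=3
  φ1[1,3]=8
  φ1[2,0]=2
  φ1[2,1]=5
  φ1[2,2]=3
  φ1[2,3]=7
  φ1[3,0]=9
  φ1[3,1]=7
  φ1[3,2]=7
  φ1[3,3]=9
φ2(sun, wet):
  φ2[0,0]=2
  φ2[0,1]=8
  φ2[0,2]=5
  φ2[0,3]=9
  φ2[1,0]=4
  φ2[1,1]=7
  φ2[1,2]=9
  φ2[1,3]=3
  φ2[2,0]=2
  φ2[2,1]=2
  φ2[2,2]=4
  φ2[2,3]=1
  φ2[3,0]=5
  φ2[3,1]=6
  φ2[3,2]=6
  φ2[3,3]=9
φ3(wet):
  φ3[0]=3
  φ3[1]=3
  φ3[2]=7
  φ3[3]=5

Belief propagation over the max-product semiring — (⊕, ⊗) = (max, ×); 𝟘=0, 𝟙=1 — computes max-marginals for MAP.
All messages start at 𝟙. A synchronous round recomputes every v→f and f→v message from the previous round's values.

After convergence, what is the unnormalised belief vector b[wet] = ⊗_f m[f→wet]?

init: all messages = 𝟙 over 4 values
r1 m[φ0→slip] = [5, 9, 9, 9]
r1 m[φ0→sun] = [8, 9, 9, 8]
r1 m[φ1→sun] = [9, 8, 7, 9]
r1 m[φ1→wind] = [9, 9, 7, 9]
r1 m[φ2→sun] = [9, 9, 4, 9]
r1 m[φ2→wet] = [5, 8, 9, 9]
r1 m[φ3→wet] = [3, 3, 7, 5]
r1 m[slip→φ0] = [1, 1, 1, 1]
r1 m[sun→φ0] = [1, 1, 1, 1]
r1 m[sun→φ1] = [1, 1, 1, 1]
r1 m[sun→φ2] = [1, 1, 1, 1]
r1 m[wind→φ1] = [1, 1, 1, 1]
r1 m[wet→φ2] = [1, 1, 1, 1]
r1 m[wet→φ3] = [1, 1, 1, 1]
r2 m[φ0→slip] = [5, 9, 9, 9]
r2 m[φ0→sun] = [8, 9, 9, 8]
r2 m[φ1→sun] = [9, 8, 7, 9]
r2 m[φ1→wind] = [9, 9, 7, 9]
r2 m[φ2→sun] = [9, 9, 4, 9]
r2 m[φ2→wet] = [5, 8, 9, 9]
r2 m[φ3→wet] = [3, 3, 7, 5]
r2 m[slip→φ0] = [1, 1, 1, 1]
r2 m[sun→φ0] = [81, 72, 28, 81]
r2 m[sun→φ1] = [72, 81, 36, 72]
r2 m[sun→φ2] = [72, 72, 63, 72]
r2 m[wind→φ1] = [1, 1, 1, 1]
r2 m[wet→φ2] = [3, 3, 7, 5]
r2 m[wet→φ3] = [5, 8, 9, 9]
r3 m[φ0→slip] = [324, 648, 648, 576]
r3 m[φ0→sun] = [8, 9, 9, 8]
r3 m[φ1→sun] = [9, 8, 7, 9]
r3 m[φ1→wind] = [648, 648, 504, 648]
r3 m[φ2→sun] = [45, 63, 28, 45]
r3 m[φ2→wet] = [360, 576, 648, 648]
r3 m[φ3→wet] = [3, 3, 7, 5]
r3 m[slip→φ0] = [1, 1, 1, 1]
r3 m[sun→φ0] = [81, 72, 28, 81]
r3 m[sun→φ1] = [72, 81, 36, 72]
r3 m[sun→φ2] = [72, 72, 63, 72]
r3 m[wind→φ1] = [1, 1, 1, 1]
r3 m[wet→φ2] = [3, 3, 7, 5]
r3 m[wet→φ3] = [5, 8, 9, 9]
r4 m[φ0→slip] = [324, 648, 648, 576]
r4 m[φ0→sun] = [8, 9, 9, 8]
r4 m[φ1→sun] = [9, 8, 7, 9]
r4 m[φ1→wind] = [648, 648, 504, 648]
r4 m[φ2→sun] = [45, 63, 28, 45]
r4 m[φ2→wet] = [360, 576, 648, 648]
r4 m[φ3→wet] = [3, 3, 7, 5]
r4 m[slip→φ0] = [1, 1, 1, 1]
r4 m[sun→φ0] = [405, 504, 196, 405]
r4 m[sun→φ1] = [360, 567, 252, 360]
r4 m[sun→φ2] = [72, 72, 63, 72]
r4 m[wind→φ1] = [1, 1, 1, 1]
r4 m[wet→φ2] = [3, 3, 7, 5]
r4 m[wet→φ3] = [360, 576, 648, 648]
r5 m[φ0→slip] = [2016, 4536, 3240, 4032]
r5 m[φ0→sun] = [8, 9, 9, 8]
r5 m[φ1→sun] = [9, 8, 7, 9]
r5 m[φ1→wind] = [3402, 3240, 2520, 4536]
r5 m[φ2→sun] = [45, 63, 28, 45]
r5 m[φ2→wet] = [360, 576, 648, 648]
r5 m[φ3→wet] = [3, 3, 7, 5]
r5 m[slip→φ0] = [1, 1, 1, 1]
r5 m[sun→φ0] = [405, 504, 196, 405]
r5 m[sun→φ1] = [360, 567, 252, 360]
r5 m[sun→φ2] = [72, 72, 63, 72]
r5 m[wind→φ1] = [1, 1, 1, 1]
r5 m[wet→φ2] = [3, 3, 7, 5]
r5 m[wet→φ3] = [360, 576, 648, 648]
r6 m[φ0→slip] = [2016, 4536, 3240, 4032]
r6 m[φ0→sun] = [8, 9, 9, 8]
r6 m[φ1→sun] = [9, 8, 7, 9]
r6 m[φ1→wind] = [3402, 3240, 2520, 4536]
r6 m[φ2→sun] = [45, 63, 28, 45]
r6 m[φ2→wet] = [360, 576, 648, 648]
r6 m[φ3→wet] = [3, 3, 7, 5]
r6 m[slip→φ0] = [1, 1, 1, 1]
r6 m[sun→φ0] = [405, 504, 196, 405]
r6 m[sun→φ1] = [360, 567, 252, 360]
r6 m[sun→φ2] = [72, 72, 63, 72]
r6 m[wind→φ1] = [1, 1, 1, 1]
r6 m[wet→φ2] = [3, 3, 7, 5]
r6 m[wet→φ3] = [360, 576, 648, 648]
fixed point reached at round 6
b[wet] = ⊗ incoming = [1080, 1728, 4536, 3240]

b[wet] = [1080, 1728, 4536, 3240]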